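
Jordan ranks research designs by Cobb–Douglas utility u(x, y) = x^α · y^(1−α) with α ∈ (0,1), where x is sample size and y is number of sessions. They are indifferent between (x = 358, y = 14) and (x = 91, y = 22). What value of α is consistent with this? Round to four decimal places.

Indifference: 358^α · 14^(1−α) = 91^α · 22^(1−α).
Rearrange to (358/91)^α = (22/14)^(1−α) and take logs: α·1.3696735 = (1−α)·0.4519851.
So α/(1−α) = (0.4519851)/(1.3696735) = 0.3299948, and α = 0.3299948/1.3299948 ≈ 0.2481.

α ≈ 0.2481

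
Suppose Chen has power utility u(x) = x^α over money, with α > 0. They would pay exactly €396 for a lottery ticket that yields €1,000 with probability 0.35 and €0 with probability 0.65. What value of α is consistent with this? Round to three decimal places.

α ≈ 1.133

EU(lottery) = 0.35·1000^α + 0.65·0 = 0.35·1000^α.
Equating: 396^α = 0.35·1000^α, i.e. 0.3960^α = 0.35.
Take logs: α = ln 0.35 / ln(396/1000) ≈ 1.13330.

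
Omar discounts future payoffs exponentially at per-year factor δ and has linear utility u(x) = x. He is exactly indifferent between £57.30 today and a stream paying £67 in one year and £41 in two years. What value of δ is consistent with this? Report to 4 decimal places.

δ ≈ 0.6200

Present value of the stream is 67·δ + 41·δ². Indifference gives 67δ + 41δ² = 57.30.
That is, 41δ² + 67δ − 57.30 = 0, a quadratic in δ.
By the quadratic formula (taking the positive root), δ = (−67 + √13886.20) / 82 ≈ 0.6200.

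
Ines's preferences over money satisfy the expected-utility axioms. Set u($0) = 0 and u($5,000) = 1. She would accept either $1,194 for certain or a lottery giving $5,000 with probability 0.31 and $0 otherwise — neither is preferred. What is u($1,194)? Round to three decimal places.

0.310

By the standard-gamble method, u($1,194) is just the indifference probability on the best outcome: 0.31.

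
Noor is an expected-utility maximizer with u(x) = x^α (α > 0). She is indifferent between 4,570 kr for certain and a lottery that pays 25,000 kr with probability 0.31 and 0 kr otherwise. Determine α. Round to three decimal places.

EU(lottery) = 0.31·25000^α + 0.69·0 = 0.31·25000^α.
Equating: 4570^α = 0.31·25000^α, i.e. 0.1828^α = 0.31.
α = ln(0.31) / ln(4570/25000) = -1.171183/-1.699363 ≈ 0.689.

α ≈ 0.689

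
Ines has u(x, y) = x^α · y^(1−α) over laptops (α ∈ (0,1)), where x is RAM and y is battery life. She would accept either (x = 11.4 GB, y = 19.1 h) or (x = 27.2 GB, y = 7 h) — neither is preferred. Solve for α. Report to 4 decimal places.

The Cobb–Douglas utilities coincide, so 11.4^α·19.1^(1−α) = 27.2^α·7^(1−α).
Taking logs: α·ln 11.4 + (1−α)·ln 19.1 = α·ln 27.2 + (1−α)·ln 7, i.e. α·-0.8696036 = (1−α)·-1.0037782.
So α/(1−α) = (-1.0037782)/(-0.8696036) = 1.1542940, and α = 1.1542940/2.1542940 ≈ 0.5358.

α ≈ 0.5358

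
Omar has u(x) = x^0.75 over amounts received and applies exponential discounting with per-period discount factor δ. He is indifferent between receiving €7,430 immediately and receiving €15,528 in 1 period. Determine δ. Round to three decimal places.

δ ≈ 0.575

Equating discounted utilities: u(7430) = δ·u(15528) ⇒ δ = u(7430)/u(15528).
Since u(x) = x^0.75, δ = (7430/15528)^0.75 = 0.47849^0.75 = 0.57531.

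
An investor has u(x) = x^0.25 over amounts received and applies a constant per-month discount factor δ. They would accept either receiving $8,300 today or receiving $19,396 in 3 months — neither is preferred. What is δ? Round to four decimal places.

δ ≈ 0.9317

Equating discounted utilities: u(8300) = δ^3·u(19396) ⇒ δ^3 = u(8300)/u(19396).
Since u(x) = x^0.25, δ^3 = (8300/19396)^0.25 = 0.42792^0.25 = 0.80880.
So δ = 0.80880^(1/3) ≈ 0.9317.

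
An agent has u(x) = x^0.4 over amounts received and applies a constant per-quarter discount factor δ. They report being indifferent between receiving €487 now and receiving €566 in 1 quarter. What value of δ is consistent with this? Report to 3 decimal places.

δ ≈ 0.942

The payoff in 1 quarter is discounted by δ, so u(487) = δ·u(566) and δ = u(487)/u(566).
Since u(x) = x^0.4, δ = (487/566)^0.4 = 0.86042^0.4 = 0.94164.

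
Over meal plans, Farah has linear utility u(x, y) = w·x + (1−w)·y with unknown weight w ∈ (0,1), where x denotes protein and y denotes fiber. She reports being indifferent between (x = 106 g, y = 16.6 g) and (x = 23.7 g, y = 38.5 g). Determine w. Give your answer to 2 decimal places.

u(106,16.6) = u(23.7,38.5) means w·106 + (1−w)·16.6 = w·23.7 + (1−w)·38.5.
w·(106−23.7) = (1−w)·(38.5−16.6), i.e. w·82.3 = (1−w)·21.9.
Hence w = 21.9/(82.3+21.9) = 21.9/104.2 = 0.21.

w = 0.21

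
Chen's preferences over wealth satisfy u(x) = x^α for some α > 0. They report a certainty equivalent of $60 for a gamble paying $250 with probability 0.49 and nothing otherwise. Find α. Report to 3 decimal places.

Since u(0) = 0, the lottery's EU is 0.49·250^α.
Equating: 60^α = 0.49·250^α, i.e. 0.2400^α = 0.49.
Take logs: α = ln 0.49 / ln(60/250) ≈ 0.49985.

α ≈ 0.500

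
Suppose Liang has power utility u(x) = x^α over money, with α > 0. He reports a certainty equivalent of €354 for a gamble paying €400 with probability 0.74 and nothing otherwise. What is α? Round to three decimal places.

The lottery's expected utility is 0.74·u(400) + 0.26·u(0) = 0.74·400^α (since u(0) = 0 for α > 0).
Indifference: 354^α = 0.74·400^α, so (354/400)^α = 0.74.
Taking logs: α·ln(354/400) = ln(0.74), so α = -0.301105 / -0.122168 ≈ 2.465.

α ≈ 2.465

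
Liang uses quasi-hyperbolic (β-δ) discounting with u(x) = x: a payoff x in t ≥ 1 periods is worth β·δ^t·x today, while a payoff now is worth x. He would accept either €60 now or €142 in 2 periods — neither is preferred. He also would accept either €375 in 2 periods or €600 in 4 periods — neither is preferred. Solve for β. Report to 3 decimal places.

β ≈ 0.676

The second indifference involves only future payoffs, so β cancels: β·δ^2·375 = β·δ^4·600, giving δ^2 = 375/600 = 0.62500, so δ = 0.79057.
Now use the now-vs-future pair: 60 = β·δ^2·142 gives β = 60/(0.62500·142) ≈ 0.676.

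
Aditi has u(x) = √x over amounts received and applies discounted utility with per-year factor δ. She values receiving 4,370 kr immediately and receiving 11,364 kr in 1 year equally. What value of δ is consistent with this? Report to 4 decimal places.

δ ≈ 0.6201

Indifference means u(4370) = δ · u(11364), so δ = u(4370)/u(11364).
With u(x) = √x: δ = √4370/√11364 = √(4370/11364) = 0.62012.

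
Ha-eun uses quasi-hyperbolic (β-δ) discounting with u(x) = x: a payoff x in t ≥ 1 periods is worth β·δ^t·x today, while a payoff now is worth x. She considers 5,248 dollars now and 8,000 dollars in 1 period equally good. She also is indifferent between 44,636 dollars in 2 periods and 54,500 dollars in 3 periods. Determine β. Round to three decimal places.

The second indifference involves only future payoffs, so β cancels: β·δ^2·44636 = β·δ^3·54500, giving δ = 44636/54500 = 0.81901.
Now use the now-vs-future pair: 5248 = β·δ·8000 gives β = 5248/(0.81901·8000) ≈ 0.801.

β ≈ 0.801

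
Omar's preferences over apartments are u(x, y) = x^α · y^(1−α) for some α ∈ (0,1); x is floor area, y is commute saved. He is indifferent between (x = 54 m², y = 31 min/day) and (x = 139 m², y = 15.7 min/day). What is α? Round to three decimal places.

α ≈ 0.418

Indifference: 54^α · 31^(1−α) = 139^α · 15.7^(1−α).
(54/139)^α = (15.7/31)^(1−α); take logs: α·ln(54/139) = (1−α)·ln(15.7/31), i.e. α·-0.945490 = (1−α)·-0.680326.
With A = -0.945490 and B = -0.680326: α·A = (1−α)·B, so α = B/(A+B) = -0.680326/-1.625816 ≈ 0.418.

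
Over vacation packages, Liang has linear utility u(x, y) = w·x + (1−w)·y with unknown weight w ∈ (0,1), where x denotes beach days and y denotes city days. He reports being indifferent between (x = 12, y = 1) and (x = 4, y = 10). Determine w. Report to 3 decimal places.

w = 0.529

Indifference: w·12 + (1−w)·1 = w·4 + (1−w)·10.
Collecting terms: w·8 = (1−w)·9.
So w/(1−w) = 9/8 = 1.1250, giving w = 9/(8+9) = 0.529.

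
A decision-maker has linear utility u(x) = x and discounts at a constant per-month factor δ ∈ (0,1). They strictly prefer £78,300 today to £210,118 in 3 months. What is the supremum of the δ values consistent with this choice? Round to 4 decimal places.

δ < 0.7196

Under u(x) = x this choice says 78300 > δ^3·210118.
So δ^3 < 78300/210118 = 0.37265; taking the cube root of both positive sides preserves the inequality.
δ < (78300/210118)^(1/3) ≈ 0.7196.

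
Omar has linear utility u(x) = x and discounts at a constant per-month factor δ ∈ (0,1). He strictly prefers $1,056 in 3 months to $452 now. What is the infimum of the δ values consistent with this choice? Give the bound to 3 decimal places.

Under u(x) = x this choice says 452 < δ^3·1056.
Dividing by 1056: δ^3 > 0.42803. Both sides are positive, so the cube root keeps the direction.
δ > 0.42803^(1/3) = 0.754.

δ > 0.754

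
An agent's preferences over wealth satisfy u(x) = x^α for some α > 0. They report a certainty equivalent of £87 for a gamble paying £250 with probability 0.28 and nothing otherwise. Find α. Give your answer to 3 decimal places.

α ≈ 1.206

Since u(0) = 0, the lottery's EU is 0.28·250^α.
Equating: 87^α = 0.28·250^α, i.e. 0.3480^α = 0.28.
Taking logs: α·ln(87/250) = ln(0.28), so α = -1.272966 / -1.055553 ≈ 1.206.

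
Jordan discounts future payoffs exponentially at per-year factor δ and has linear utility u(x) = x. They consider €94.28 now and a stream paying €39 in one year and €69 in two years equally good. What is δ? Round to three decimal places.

The stream is worth 39δ + 69δ² today, so 39δ + 69δ² = 94.28.
Rearranged: 69δ² + 39δ − 94.28 = 0.
δ = (−39 + √(39² + 4·69·94.28)) / (2·69) = (−39 + √27542.28) / 138 ≈ 0.920.

δ ≈ 0.920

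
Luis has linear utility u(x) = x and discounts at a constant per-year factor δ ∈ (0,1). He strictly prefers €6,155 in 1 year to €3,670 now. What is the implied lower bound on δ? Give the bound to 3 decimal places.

Comparing present values: 3670 < δ·6155.
So δ > 3670/6155 = 0.59626.

δ > 0.596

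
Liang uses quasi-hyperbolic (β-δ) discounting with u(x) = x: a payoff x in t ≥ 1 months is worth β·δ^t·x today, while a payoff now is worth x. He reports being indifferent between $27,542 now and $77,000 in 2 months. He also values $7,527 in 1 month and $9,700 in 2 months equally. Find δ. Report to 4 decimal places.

δ ≈ 0.7760

Both payoffs in the second observation are in the future, so β drops out: δ^1·7527 = δ^2·9700 ⇒ δ = 7527/9700 = 0.77598.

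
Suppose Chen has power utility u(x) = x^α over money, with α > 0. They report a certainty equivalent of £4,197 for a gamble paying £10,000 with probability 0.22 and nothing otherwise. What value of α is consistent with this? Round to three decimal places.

The lottery's expected utility is 0.22·u(10000) + 0.78·u(0) = 0.22·10000^α (since u(0) = 0 for α > 0).
Indifference: 4197^α = 0.22·10000^α, so (4197/10000)^α = 0.22.
Taking logs: α·ln(4197/10000) = ln(0.22), so α = -1.514128 / -0.868215 ≈ 1.744.

α ≈ 1.744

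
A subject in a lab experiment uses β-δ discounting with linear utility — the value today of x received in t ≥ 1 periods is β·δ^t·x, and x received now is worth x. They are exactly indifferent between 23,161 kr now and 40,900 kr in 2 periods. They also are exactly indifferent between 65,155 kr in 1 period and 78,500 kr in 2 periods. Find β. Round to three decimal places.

β ≈ 0.822

The second indifference involves only future payoffs, so β cancels: β·δ^1·65155 = β·δ^2·78500, giving δ = 65155/78500 = 0.83000.
The first indifference: 23161 = β·δ^2·40900, so β = 23161/(δ^2·40900) = 23161/(0.68890·40900) ≈ 0.822.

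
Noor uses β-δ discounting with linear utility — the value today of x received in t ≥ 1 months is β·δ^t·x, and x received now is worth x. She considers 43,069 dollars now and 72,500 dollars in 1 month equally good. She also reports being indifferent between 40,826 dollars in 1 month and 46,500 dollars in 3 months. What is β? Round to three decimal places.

From the later pair, β·δ^1·40826 = β·δ^3·46500; dividing through, δ^2 = 40826/46500 = 0.87798, so δ = 0.93701.
Now use the now-vs-future pair: 43069 = β·δ·72500 gives β = 43069/(0.93701·72500) ≈ 0.634.

β ≈ 0.634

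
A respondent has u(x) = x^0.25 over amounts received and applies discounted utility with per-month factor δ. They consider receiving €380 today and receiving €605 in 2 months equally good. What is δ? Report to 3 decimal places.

δ ≈ 0.944

The payoff in 2 months is discounted by δ^2, so u(380) = δ^2·u(605) and δ^2 = u(380)/u(605).
Since u(x) = x^0.25, δ^2 = (380/605)^0.25 = 0.62810^0.25 = 0.89024.
Taking the square root: δ = 0.89024^(1/2) ≈ 0.944.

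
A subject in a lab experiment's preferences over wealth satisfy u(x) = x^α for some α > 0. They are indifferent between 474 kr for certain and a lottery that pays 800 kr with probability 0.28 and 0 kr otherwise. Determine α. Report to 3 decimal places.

EU(lottery) = 0.28·800^α + 0.72·0 = 0.28·800^α.
Equating: 474^α = 0.28·800^α, i.e. 0.5925^α = 0.28.
Take logs: α = ln 0.28 / ln(474/800) ≈ 2.43209.

α ≈ 2.432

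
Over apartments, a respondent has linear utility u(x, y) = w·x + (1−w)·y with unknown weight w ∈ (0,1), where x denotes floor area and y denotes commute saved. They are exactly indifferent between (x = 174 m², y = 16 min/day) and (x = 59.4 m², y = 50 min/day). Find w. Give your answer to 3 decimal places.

Indifference: w·174 + (1−w)·16 = w·59.4 + (1−w)·50.
Collecting terms: w·114.6 = (1−w)·34.
Hence w = 34/(114.6+34) = 34/148.6 = 0.229.

w = 0.229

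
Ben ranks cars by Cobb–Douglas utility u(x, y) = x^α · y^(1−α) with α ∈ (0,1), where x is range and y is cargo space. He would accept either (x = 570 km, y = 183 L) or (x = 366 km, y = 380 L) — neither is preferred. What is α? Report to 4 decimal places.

α ≈ 0.6226

The Cobb–Douglas utilities coincide, so 570^α·183^(1−α) = 366^α·380^(1−α).
Rearrange to (570/366)^α = (380/183)^(1−α) and take logs: α·0.4430030 = (1−α)·0.7306851.
So α/(1−α) = (0.7306851)/(0.4430030) = 1.6493909, and α = 1.6493909/2.6493909 ≈ 0.6226.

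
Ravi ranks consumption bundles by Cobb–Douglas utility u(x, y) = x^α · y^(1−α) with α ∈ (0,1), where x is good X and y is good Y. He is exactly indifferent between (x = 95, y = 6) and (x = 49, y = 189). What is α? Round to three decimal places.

α ≈ 0.839

Set the two utilities equal: 95^α·6^(1−α) = 49^α·189^(1−α).
(95/49)^α = (189/6)^(1−α); take logs: α·ln(95/49) = (1−α)·ln(189/6), i.e. α·0.662057 = (1−α)·3.449988.
With A = 0.662057 and B = 3.449988: α·A = (1−α)·B, so α = B/(A+B) = 3.449988/4.112045 ≈ 0.839.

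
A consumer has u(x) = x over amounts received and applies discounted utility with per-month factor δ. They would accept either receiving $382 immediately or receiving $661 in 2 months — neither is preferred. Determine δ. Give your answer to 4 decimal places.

δ ≈ 0.7602

The payoff in 2 months is discounted by δ^2, so u(382) = δ^2·u(661) and δ^2 = u(382)/u(661).
With u(x) = x: δ^2 = 382/661 = 0.57791.
So δ = 0.57791^(1/2) ≈ 0.7602.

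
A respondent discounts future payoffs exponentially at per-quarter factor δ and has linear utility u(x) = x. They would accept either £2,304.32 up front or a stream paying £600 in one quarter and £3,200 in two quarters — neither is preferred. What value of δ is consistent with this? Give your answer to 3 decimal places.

δ ≈ 0.760

Equating present values: 2304.32 = 600δ + 3200δ².
That is, 3200δ² + 600δ − 2304.32 = 0, a quadratic in δ.
δ = (−600 + √(600² + 4·3200·2304.32)) / (2·3200) = (−600 + √29855296.00) / 6400 ≈ 0.760.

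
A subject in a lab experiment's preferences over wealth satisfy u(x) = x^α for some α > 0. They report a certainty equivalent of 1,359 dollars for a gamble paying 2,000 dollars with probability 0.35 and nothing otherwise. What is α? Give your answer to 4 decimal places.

α ≈ 2.7169

The lottery's expected utility is 0.35·u(2000) + 0.65·u(0) = 0.35·2000^α (since u(0) = 0 for α > 0).
Indifference: 1359^α = 0.35·2000^α, so (1359/2000)^α = 0.35.
Taking logs: α·ln(1359/2000) = ln(0.35), so α = -1.0498221 / -0.3863980 ≈ 2.7169.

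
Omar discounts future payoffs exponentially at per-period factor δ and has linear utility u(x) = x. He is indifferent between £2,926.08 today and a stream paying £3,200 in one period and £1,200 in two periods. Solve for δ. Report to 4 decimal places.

Equating present values: 2926.08 = 3200δ + 1200δ².
So 1200δ² + 3200δ − 2926.08 = 0.
The positive root is δ = [−3200 + √(3200² + 4·1200·2926.08)] / (2·1200) = (−3200 + 4928.000)/2400 ≈ 0.7200.

δ ≈ 0.7200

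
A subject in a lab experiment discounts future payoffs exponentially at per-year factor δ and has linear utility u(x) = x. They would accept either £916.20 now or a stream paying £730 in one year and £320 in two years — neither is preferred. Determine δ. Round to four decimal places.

Equating present values: 916.20 = 730δ + 320δ².
Rearranged: 320δ² + 730δ − 916.20 = 0.
The positive root is δ = [−730 + √(730² + 4·320·916.20)] / (2·320) = (−730 + 1306.000)/640 ≈ 0.9000.

δ ≈ 0.9000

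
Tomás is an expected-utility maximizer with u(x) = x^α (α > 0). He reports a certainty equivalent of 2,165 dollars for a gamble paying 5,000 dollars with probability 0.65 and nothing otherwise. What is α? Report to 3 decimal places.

EU(lottery) = 0.65·5000^α + 0.35·0 = 0.65·5000^α.
Setting u(2165) equal to that: 2165^α = 0.65·5000^α ⇒ (2165/5000)^α = 0.65.
α = ln(0.65) / ln(2165/5000) = -0.430783/-0.837018 ≈ 0.515.

α ≈ 0.515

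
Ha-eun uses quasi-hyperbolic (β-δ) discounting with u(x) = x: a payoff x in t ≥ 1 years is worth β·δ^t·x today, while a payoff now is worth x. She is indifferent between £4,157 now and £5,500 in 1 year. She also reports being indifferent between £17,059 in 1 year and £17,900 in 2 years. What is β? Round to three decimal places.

β ≈ 0.793

Both payoffs in the second observation are in the future, so β drops out: δ^1·17059 = δ^2·17900 ⇒ δ = 17059/17900 = 0.95302.
Now use the now-vs-future pair: 4157 = β·δ·5500 gives β = 4157/(0.95302·5500) ≈ 0.793.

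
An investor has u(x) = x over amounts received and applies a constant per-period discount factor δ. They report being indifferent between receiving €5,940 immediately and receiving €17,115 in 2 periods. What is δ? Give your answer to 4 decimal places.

Indifference means u(5940) = δ^2 · u(17115), so δ^2 = u(5940)/u(17115).
With u(x) = x: δ^2 = 5940/17115 = 0.34706.
Hence δ = (0.34706)^(1/2) = 0.589121.

δ ≈ 0.5891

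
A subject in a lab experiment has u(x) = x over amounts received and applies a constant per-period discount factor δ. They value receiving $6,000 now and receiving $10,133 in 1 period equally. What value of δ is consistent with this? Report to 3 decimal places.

Equating discounted utilities: u(6000) = δ·u(10133) ⇒ δ = u(6000)/u(10133).
With u(x) = x: δ = 6000/10133 = 0.59212.

δ ≈ 0.592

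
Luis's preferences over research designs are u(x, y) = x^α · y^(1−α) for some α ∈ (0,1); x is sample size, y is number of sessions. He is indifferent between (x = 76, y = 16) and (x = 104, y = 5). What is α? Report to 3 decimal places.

Indifference: 76^α · 16^(1−α) = 104^α · 5^(1−α).
Rearrange to (76/104)^α = (5/16)^(1−α) and take logs: α·-0.313658 = (1−α)·-1.163151.
With A = -0.313658 and B = -1.163151: α·A = (1−α)·B, so α = B/(A+B) = -1.163151/-1.476809 ≈ 0.788.

α ≈ 0.788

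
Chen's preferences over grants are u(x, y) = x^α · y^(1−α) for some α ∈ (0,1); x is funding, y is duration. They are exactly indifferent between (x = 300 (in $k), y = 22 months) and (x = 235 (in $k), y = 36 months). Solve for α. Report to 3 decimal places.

α ≈ 0.669

The Cobb–Douglas utilities coincide, so 300^α·22^(1−α) = 235^α·36^(1−α).
Rearrange to (300/235)^α = (36/22)^(1−α) and take logs: α·0.244197 = (1−α)·0.492476.
Thus α·(0.736673) = 0.492476, so α = 0.492476/0.736673 ≈ 0.669.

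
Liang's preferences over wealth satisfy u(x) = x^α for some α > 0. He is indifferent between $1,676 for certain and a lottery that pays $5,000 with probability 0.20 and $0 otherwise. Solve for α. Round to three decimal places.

α ≈ 1.472

EU(lottery) = 0.20·5000^α + 0.80·0 = 0.20·5000^α.
Equating: 1676^α = 0.20·5000^α, i.e. 0.3352^α = 0.20.
α = ln(0.20) / ln(1676/5000) = -1.609438/-1.093028 ≈ 1.472.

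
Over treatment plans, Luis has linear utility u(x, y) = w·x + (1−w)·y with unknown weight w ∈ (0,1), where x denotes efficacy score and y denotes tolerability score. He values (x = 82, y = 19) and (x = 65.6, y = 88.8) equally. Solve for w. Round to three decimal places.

w = 0.810

Equating utilities: w·82 + (1−w)·19 = w·65.6 + (1−w)·88.8.
Collecting terms: w·16.4 = (1−w)·69.8.
So w/(1−w) = 69.8/16.4 = 4.2561, giving w = 69.8/(16.4+69.8) = 0.810.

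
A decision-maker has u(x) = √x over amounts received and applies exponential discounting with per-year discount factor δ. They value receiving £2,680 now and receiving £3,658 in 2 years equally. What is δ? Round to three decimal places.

The payoff in 2 years is discounted by δ^2, so u(2680) = δ^2·u(3658) and δ^2 = u(2680)/u(3658).
Since u(x) = √x, δ^2 = √(2680/3658) = 0.85594.
Taking the square root: δ = 0.85594^(1/2) ≈ 0.925.

δ ≈ 0.925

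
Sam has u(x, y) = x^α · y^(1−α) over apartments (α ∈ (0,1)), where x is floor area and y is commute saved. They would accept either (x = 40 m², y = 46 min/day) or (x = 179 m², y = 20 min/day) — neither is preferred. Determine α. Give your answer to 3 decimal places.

The Cobb–Douglas utilities coincide, so 40^α·46^(1−α) = 179^α·20^(1−α).
Taking logs: α·ln 40 + (1−α)·ln 46 = α·ln 179 + (1−α)·ln 20, i.e. α·-1.498506 = (1−α)·-0.832909.
Thus α·(-2.331415) = -0.832909, so α = -0.832909/-2.331415 ≈ 0.357.

α ≈ 0.357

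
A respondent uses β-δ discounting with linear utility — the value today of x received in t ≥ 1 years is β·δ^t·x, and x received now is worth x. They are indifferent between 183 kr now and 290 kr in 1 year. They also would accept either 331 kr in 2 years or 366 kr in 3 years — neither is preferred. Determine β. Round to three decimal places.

The second indifference involves only future payoffs, so β cancels: β·δ^2·331 = β·δ^3·366, giving δ = 331/366 = 0.90437.
The first indifference: 183 = β·δ·290, so β = 183/(δ·290) = 183/(0.90437·290) ≈ 0.698.

β ≈ 0.698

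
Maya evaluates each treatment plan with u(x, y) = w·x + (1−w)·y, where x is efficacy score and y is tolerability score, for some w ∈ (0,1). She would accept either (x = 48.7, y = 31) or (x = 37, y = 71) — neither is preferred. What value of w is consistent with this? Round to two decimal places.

w = 0.77

Indifference: w·48.7 + (1−w)·31 = w·37 + (1−w)·71.
Collecting terms: w·11.7 = (1−w)·40.
So w/(1−w) = 40/11.7 = 3.4188, giving w = 40/(11.7+40) = 0.77.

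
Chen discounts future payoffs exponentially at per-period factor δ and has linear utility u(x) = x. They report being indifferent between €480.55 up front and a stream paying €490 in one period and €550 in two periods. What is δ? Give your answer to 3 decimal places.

δ ≈ 0.590

Present value of the stream is 490·δ + 550·δ². Indifference gives 490δ + 550δ² = 480.55.
That is, 550δ² + 490δ − 480.55 = 0, a quadratic in δ.
The positive root is δ = [−490 + √(490² + 4·550·480.55)] / (2·550) = (−490 + 1138.995)/1100 ≈ 0.590.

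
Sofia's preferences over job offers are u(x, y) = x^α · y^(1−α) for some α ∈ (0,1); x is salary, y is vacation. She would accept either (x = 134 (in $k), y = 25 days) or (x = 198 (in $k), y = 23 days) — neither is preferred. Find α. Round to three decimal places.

α ≈ 0.176

The Cobb–Douglas utilities coincide, so 134^α·25^(1−α) = 198^α·23^(1−α).
Taking logs: α·ln 134 + (1−α)·ln 25 = α·ln 198 + (1−α)·ln 23, i.e. α·-0.390427 = (1−α)·-0.083382.
So α/(1−α) = (-0.083382)/(-0.390427) = 0.213566, and α = 0.213566/1.213566 ≈ 0.176.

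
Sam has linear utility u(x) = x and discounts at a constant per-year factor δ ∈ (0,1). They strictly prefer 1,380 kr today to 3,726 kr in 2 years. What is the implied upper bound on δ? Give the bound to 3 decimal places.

Under u(x) = x this choice says 1380 > δ^2·3726.
Hence δ^2 < 1380/3726 = 0.37037, and x ↦ x^(1/2) is increasing on (0,∞).
δ < 0.37037^(1/2) = 0.609.

δ < 0.609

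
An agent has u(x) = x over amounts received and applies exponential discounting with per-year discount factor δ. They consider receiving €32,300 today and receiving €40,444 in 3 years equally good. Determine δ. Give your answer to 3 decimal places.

δ ≈ 0.928

The payoff in 3 years is discounted by δ^3, so u(32300) = δ^3·u(40444) and δ^3 = u(32300)/u(40444).
With u(x) = x: δ^3 = 32300/40444 = 0.79864.
Hence δ = (0.79864)^(1/3) = 0.92779.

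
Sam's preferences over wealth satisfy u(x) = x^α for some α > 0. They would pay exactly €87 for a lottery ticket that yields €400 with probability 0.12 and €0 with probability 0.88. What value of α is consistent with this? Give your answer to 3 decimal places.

EU(lottery) = 0.12·400^α + 0.88·0 = 0.12·400^α.
Equating: 87^α = 0.12·400^α, i.e. 0.2175^α = 0.12.
α = ln(0.12) / ln(87/400) = -2.120264/-1.525556 ≈ 1.390.

α ≈ 1.390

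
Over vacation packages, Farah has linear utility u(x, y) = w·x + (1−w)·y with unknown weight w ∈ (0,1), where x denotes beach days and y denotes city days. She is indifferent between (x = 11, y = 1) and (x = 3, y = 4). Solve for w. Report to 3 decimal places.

Equating utilities: w·11 + (1−w)·1 = w·3 + (1−w)·4.
Rearranging, 8·w − 3·(1−w) = 0.
Hence w = 3/(8+3) = 3/11 = 0.273.

w = 0.273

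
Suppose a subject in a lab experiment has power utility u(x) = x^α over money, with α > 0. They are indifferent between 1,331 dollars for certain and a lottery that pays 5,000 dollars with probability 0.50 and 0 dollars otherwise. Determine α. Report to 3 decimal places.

Since u(0) = 0, the lottery's EU is 0.50·5000^α.
Equating: 1331^α = 0.50·5000^α, i.e. 0.2662^α = 0.50.
α = ln(0.50) / ln(1331/5000) = -0.693147/-1.323507 ≈ 0.524.

α ≈ 0.524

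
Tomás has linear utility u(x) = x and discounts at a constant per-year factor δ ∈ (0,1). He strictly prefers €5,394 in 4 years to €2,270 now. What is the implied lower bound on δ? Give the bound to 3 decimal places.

Comparing present values: 2270 < δ^4·5394.
So δ^4 > 2270/5394 = 0.42084; taking the 4th root of both positive sides preserves the inequality.
δ > 0.42084^(1/4) = 0.805.

δ > 0.805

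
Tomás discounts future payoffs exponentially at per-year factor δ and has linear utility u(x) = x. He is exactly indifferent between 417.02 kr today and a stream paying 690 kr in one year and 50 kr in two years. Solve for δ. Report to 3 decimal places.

δ ≈ 0.580

Equating present values: 417.02 = 690δ + 50δ².
That is, 50δ² + 690δ − 417.02 = 0, a quadratic in δ.
δ = (−690 + √(690² + 4·50·417.02)) / (2·50) = (−690 + √559504.00) / 100 ≈ 0.580.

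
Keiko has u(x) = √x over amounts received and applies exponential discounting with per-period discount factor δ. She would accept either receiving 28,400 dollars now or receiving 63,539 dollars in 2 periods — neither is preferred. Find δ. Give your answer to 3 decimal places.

The payoff in 2 periods is discounted by δ^2, so u(28400) = δ^2·u(63539) and δ^2 = u(28400)/u(63539).
Since u(x) = √x, δ^2 = √(28400/63539) = 0.66856.
Hence δ = (0.66856)^(1/2) = 0.81765.

δ ≈ 0.818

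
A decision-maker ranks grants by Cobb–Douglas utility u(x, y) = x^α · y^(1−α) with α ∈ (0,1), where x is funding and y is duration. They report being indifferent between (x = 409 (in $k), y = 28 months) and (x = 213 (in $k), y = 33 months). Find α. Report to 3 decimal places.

Set the two utilities equal: 409^α·28^(1−α) = 213^α·33^(1−α).
(409/213)^α = (33/28)^(1−α); take logs: α·ln(409/213) = (1−α)·ln(33/28), i.e. α·0.652423 = (1−α)·0.164303.
So α/(1−α) = (0.164303)/(0.652423) = 0.251835, and α = 0.251835/1.251835 ≈ 0.201.

α ≈ 0.201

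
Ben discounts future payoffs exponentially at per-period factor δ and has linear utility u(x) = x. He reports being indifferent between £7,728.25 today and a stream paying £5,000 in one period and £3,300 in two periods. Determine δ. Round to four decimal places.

Present value of the stream is 5000·δ + 3300·δ². Indifference gives 5000δ + 3300δ² = 7728.25.
Rearranged: 3300δ² + 5000δ − 7728.25 = 0.
δ = (−5000 + √(5000² + 4·3300·7728.25)) / (2·3300) = (−5000 + √127012900.00) / 6600 ≈ 0.9500.

δ ≈ 0.9500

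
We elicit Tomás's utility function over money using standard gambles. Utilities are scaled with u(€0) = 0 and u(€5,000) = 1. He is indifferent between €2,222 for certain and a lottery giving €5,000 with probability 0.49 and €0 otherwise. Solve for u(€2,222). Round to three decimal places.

0.490

u(€2,222) equals the lottery's expected utility: 0.49·1 + 0.51·0 = 0.49.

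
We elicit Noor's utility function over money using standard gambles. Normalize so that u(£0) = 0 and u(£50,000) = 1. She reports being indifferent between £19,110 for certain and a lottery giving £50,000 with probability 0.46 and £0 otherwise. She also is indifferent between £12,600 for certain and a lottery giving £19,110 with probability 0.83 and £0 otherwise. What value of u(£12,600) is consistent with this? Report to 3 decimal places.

0.382

From the first indifference, u(£19,110) = 0.46·u(£50,000) + 0.54·u(£0) = 0.46·1 + 0.54·0 = 0.46.
Then u(£12,600) = 0.83·u(£19,110) + 0.17·u(£0) = 0.83·0.46 + 0.17·0.00 = 0.3818.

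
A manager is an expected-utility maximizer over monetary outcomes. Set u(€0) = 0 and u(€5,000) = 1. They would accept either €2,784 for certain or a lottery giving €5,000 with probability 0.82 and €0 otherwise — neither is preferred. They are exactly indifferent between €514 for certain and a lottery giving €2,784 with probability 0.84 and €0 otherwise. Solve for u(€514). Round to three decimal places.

0.689

The first gamble pins u(€2,784): it must equal 0.82·1 + 0.18·0 = 0.82.
Chaining: u(€514) = 0.84·0.82 + 0.16·0.00 = 0.6888.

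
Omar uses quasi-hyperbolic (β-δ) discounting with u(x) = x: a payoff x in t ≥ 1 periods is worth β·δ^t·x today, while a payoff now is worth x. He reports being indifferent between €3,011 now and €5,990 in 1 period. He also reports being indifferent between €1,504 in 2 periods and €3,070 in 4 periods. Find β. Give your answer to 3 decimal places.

From the later pair, β·δ^2·1504 = β·δ^4·3070; dividing through, δ^2 = 1504/3070 = 0.48990, so δ = 0.69993.
Now use the now-vs-future pair: 3011 = β·δ·5990 gives β = 3011/(0.69993·5990) ≈ 0.718.

β ≈ 0.718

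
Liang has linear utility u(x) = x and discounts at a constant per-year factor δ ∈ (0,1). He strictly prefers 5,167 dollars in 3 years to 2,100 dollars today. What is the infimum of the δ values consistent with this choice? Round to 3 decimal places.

δ > 0.741

Under u(x) = x this choice says 2100 < δ^3·5167.
So δ^3 > 2100/5167 = 0.40643; taking the cube root of both positive sides preserves the inequality.
δ > (2100/5167)^(1/3) ≈ 0.741.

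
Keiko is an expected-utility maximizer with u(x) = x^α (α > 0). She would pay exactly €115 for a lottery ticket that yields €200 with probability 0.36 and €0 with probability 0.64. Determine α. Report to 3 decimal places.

EU(lottery) = 0.36·200^α + 0.64·0 = 0.36·200^α.
Setting u(115) equal to that: 115^α = 0.36·200^α ⇒ (115/200)^α = 0.36.
α = ln(0.36) / ln(115/200) = -1.021651/-0.553385 ≈ 1.846.

α ≈ 1.846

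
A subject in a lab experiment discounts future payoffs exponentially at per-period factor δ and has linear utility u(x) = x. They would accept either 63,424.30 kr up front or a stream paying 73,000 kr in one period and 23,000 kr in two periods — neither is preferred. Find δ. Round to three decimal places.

Present value of the stream is 73000·δ + 23000·δ². Indifference gives 73000δ + 23000δ² = 63424.30.
Rearranged: 23000δ² + 73000δ − 63424.30 = 0.
The positive root is δ = [−73000 + √(73000² + 4·23000·63424.30)] / (2·23000) = (−73000 + 105660.000)/46000 ≈ 0.710.

δ ≈ 0.710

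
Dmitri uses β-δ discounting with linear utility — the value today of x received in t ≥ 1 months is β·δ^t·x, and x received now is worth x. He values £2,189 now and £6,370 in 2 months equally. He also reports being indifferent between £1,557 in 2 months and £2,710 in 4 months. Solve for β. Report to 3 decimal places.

Both payoffs in the second observation are in the future, so β drops out: δ^2·1557 = δ^4·2710 ⇒ δ^2 = 1557/2710 = 0.57454, so δ = 0.75798.
Substituting δ into 2189 = β·δ^2·6370: β = 2189/(3659.812) ≈ 0.598.

β ≈ 0.598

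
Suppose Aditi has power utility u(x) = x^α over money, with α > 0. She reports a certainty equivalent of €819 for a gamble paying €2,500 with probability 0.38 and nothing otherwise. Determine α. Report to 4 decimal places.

α ≈ 0.8670

EU(lottery) = 0.38·2500^α + 0.62·0 = 0.38·2500^α.
Setting u(819) equal to that: 819^α = 0.38·2500^α ⇒ (819/2500)^α = 0.38.
α = ln(0.38) / ln(819/2500) = -0.9675840/-1.1159619 ≈ 0.8670.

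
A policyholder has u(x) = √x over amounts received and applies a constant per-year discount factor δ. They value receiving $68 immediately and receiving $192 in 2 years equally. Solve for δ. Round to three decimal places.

δ ≈ 0.771

The payoff in 2 years is discounted by δ^2, so u(68) = δ^2·u(192) and δ^2 = u(68)/u(192).
With u(x) = √x: δ^2 = √68/√192 = √(68/192) = 0.59512.
So δ = 0.59512^(1/2) ≈ 0.771.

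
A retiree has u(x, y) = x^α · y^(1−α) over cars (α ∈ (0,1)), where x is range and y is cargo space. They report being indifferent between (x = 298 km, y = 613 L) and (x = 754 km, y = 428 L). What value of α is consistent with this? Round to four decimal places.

α ≈ 0.2790

Set the two utilities equal: 298^α·613^(1−α) = 754^α·428^(1−α).
Taking logs: α·ln 298 + (1−α)·ln 613 = α·ln 754 + (1−α)·ln 428, i.e. α·-0.9282989 = (1−α)·-0.3592417.
Thus α·(-1.2875406) = -0.3592417, so α = -0.3592417/-1.2875406 ≈ 0.2790.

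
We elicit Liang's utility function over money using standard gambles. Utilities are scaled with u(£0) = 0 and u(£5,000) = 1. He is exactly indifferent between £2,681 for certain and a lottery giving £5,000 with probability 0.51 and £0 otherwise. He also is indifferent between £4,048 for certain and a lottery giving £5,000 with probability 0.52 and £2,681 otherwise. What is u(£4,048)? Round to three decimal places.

0.765

First, u(£2,681) = 0.51·u(£5,000) + 0.49·u(£0) = 0.51.
Then u(£4,048) = 0.52·u(£5,000) + 0.48·u(£2,681) = 0.52·1.00 + 0.48·0.51 = 0.7648.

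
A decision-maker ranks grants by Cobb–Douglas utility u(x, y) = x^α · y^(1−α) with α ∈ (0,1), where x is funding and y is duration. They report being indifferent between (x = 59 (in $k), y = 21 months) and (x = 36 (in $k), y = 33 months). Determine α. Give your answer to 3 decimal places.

The Cobb–Douglas utilities coincide, so 59^α·21^(1−α) = 36^α·33^(1−α).
(59/36)^α = (33/21)^(1−α); take logs: α·ln(59/36) = (1−α)·ln(33/21), i.e. α·0.494019 = (1−α)·0.451985.
Thus α·(0.946004) = 0.451985, so α = 0.451985/0.946004 ≈ 0.478.

α ≈ 0.478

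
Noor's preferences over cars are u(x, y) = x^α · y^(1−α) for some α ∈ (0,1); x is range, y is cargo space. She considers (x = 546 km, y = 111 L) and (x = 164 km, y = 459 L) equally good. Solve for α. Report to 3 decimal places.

α ≈ 0.541

Set the two utilities equal: 546^α·111^(1−α) = 164^α·459^(1−α).
Rearrange to (546/164)^α = (459/111)^(1−α) and take logs: α·1.202753 = (1−α)·1.419520.
Thus α·(2.622273) = 1.419520, so α = 1.419520/2.622273 ≈ 0.541.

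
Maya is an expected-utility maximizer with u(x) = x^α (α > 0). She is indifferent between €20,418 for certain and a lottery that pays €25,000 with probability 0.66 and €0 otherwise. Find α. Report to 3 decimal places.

α ≈ 2.052

Since u(0) = 0, the lottery's EU is 0.66·25000^α.
Setting u(20418) equal to that: 20418^α = 0.66·25000^α ⇒ (20418/25000)^α = 0.66.
Take logs: α = ln 0.66 / ln(20418/25000) ≈ 2.05234.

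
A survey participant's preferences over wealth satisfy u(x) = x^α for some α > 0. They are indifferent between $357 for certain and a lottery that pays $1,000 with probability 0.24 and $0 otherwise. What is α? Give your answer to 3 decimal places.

α ≈ 1.386

Since u(0) = 0, the lottery's EU is 0.24·1000^α.
Equating: 357^α = 0.24·1000^α, i.e. 0.3570^α = 0.24.
Take logs: α = ln 0.24 / ln(357/1000) ≈ 1.38552.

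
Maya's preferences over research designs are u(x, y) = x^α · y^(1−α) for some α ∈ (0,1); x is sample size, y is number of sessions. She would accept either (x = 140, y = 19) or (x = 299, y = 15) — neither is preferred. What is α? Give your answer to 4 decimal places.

The Cobb–Douglas utilities coincide, so 140^α·19^(1−α) = 299^α·15^(1−α).
Taking logs: α·ln 140 + (1−α)·ln 19 = α·ln 299 + (1−α)·ln 15, i.e. α·-0.7588012 = (1−α)·-0.2363888.
Thus α·(-0.9951900) = -0.2363888, so α = -0.2363888/-0.9951900 ≈ 0.2375.

α ≈ 0.2375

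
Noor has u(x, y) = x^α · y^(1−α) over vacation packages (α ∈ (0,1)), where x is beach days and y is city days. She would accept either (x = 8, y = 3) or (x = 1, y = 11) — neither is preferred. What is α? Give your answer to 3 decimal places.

α ≈ 0.385

The Cobb–Douglas utilities coincide, so 8^α·3^(1−α) = 1^α·11^(1−α).
(8/1)^α = (11/3)^(1−α); take logs: α·ln(8/1) = (1−α)·ln(11/3), i.e. α·2.079442 = (1−α)·1.299283.
With A = 2.079442 and B = 1.299283: α·A = (1−α)·B, so α = B/(A+B) = 1.299283/3.378725 ≈ 0.385.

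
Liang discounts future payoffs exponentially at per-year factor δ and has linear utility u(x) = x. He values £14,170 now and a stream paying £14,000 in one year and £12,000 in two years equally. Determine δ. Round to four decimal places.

δ ≈ 0.6500

The stream is worth 14000δ + 12000δ² today, so 14000δ + 12000δ² = 14170.
Rearranged: 12000δ² + 14000δ − 14170 = 0.
By the quadratic formula (taking the positive root), δ = (−14000 + √876160000.00) / 24000 ≈ 0.6500.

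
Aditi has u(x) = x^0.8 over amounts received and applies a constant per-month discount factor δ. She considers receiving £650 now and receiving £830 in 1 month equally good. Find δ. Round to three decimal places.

Indifference means u(650) = δ · u(830), so δ = u(650)/u(830).
With u(x) = x^0.8: δ = 650^0.8/830^0.8 = (650/830)^0.8 = 0.82237.

δ ≈ 0.822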